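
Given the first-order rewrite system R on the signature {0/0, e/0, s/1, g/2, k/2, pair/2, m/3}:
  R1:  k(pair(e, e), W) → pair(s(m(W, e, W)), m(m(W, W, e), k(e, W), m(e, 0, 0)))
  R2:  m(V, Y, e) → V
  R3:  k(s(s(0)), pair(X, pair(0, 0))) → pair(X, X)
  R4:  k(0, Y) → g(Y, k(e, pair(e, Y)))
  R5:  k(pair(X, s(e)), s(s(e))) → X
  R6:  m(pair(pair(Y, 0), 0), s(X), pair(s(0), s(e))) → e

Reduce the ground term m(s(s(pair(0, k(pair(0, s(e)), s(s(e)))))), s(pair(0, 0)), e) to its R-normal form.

1. m(s(s(pair(0, k(pair(0, s(e)), s(s(e)))))), s(pair(0, 0)), e)  →  s(s(pair(0, k(pair(0, s(e)), s(s(e))))))   [R2 at ε]
2. s(s(pair(0, k(pair(0, s(e)), s(s(e))))))  →  s(s(pair(0, 0)))   [R5 at 1.1.2]

s(s(pair(0, 0)))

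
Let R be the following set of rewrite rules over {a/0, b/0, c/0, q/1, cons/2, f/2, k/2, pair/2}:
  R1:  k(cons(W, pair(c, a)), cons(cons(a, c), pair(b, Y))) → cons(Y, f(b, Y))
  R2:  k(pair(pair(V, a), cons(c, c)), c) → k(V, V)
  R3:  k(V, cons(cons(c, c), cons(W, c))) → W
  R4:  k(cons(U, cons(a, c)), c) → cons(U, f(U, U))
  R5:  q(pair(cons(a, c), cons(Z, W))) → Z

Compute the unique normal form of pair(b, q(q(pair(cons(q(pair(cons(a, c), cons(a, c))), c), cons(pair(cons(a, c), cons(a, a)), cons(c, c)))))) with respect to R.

1. pair(b, q(q(pair(cons(q(pair(cons(a, c), cons(a, c))), c), cons(pair(cons(a, c), cons(a, a)), cons(c, c))))))  →  pair(b, q(q(pair(cons(a, c), cons(pair(cons(a, c), cons(a, a)), cons(c, c))))))   [R5 at 2.1.1.1.1]
2. pair(b, q(q(pair(cons(a, c), cons(pair(cons(a, c), cons(a, a)), cons(c, c))))))  →  pair(b, q(pair(cons(a, c), cons(a, a))))   [R5 at 2.1]
3. pair(b, q(pair(cons(a, c), cons(a, a))))  →  pair(b, a)   [R5 at 2]

pair(b, a)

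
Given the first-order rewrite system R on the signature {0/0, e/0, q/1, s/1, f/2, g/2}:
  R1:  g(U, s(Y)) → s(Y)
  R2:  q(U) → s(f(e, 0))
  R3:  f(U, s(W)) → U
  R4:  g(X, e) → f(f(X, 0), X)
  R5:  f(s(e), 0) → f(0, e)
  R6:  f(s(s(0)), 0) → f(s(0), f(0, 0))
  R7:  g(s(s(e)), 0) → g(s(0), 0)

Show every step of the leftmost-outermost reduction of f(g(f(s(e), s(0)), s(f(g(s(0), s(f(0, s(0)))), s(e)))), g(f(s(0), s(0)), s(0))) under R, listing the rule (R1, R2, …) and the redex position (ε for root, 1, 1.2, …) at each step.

s(s(0))

1. f(g(f(s(e), s(0)), s(f(g(s(0), s(f(0, s(0)))), s(e)))), g(f(s(0), s(0)), s(0)))  →  f(s(f(g(s(0), s(f(0, s(0)))), s(e))), g(f(s(0), s(0)), s(0)))   [R1 at 1]
2. f(s(f(g(s(0), s(f(0, s(0)))), s(e))), g(f(s(0), s(0)), s(0)))  →  f(s(g(s(0), s(f(0, s(0))))), g(f(s(0), s(0)), s(0)))   [R3 at 1.1]
3. f(s(g(s(0), s(f(0, s(0))))), g(f(s(0), s(0)), s(0)))  →  f(s(s(f(0, s(0)))), g(f(s(0), s(0)), s(0)))   [R1 at 1.1]
4. f(s(s(f(0, s(0)))), g(f(s(0), s(0)), s(0)))  →  f(s(s(0)), g(f(s(0), s(0)), s(0)))   [R3 at 1.1.1]
5. f(s(s(0)), g(f(s(0), s(0)), s(0)))  →  f(s(s(0)), s(0))   [R1 at 2]
6. f(s(s(0)), s(0))  →  s(s(0))   [R3 at ε]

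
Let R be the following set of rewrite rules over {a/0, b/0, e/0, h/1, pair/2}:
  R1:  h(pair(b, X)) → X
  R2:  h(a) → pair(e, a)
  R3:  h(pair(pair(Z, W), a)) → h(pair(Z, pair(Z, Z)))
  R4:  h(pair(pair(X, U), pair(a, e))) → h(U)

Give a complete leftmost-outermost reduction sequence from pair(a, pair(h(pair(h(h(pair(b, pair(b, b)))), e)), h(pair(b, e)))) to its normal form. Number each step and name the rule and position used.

1. pair(a, pair(h(pair(h(h(pair(b, pair(b, b)))), e)), h(pair(b, e))))  →  pair(a, pair(h(pair(h(pair(b, b)), e)), h(pair(b, e))))   [R1 at 2.1.1.1.1]
2. pair(a, pair(h(pair(h(pair(b, b)), e)), h(pair(b, e))))  →  pair(a, pair(h(pair(b, e)), h(pair(b, e))))   [R1 at 2.1.1.1]
3. pair(a, pair(h(pair(b, e)), h(pair(b, e))))  →  pair(a, pair(e, h(pair(b, e))))   [R1 at 2.1]
4. pair(a, pair(e, h(pair(b, e))))  →  pair(a, pair(e, e))   [R1 at 2.2]

pair(a, pair(e, e))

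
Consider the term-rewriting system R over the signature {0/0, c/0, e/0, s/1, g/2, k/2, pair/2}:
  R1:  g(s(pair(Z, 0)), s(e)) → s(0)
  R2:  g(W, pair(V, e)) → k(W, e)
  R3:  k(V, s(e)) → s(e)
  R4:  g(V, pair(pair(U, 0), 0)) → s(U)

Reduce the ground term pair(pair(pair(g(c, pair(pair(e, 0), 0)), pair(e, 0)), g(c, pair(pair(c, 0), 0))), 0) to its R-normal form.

1. pair(pair(pair(g(c, pair(pair(e, 0), 0)), pair(e, 0)), g(c, pair(pair(c, 0), 0))), 0)  →  pair(pair(pair(s(e), pair(e, 0)), g(c, pair(pair(c, 0), 0))), 0)   [R4 at 1.1.1]
2. pair(pair(pair(s(e), pair(e, 0)), g(c, pair(pair(c, 0), 0))), 0)  →  pair(pair(pair(s(e), pair(e, 0)), s(c)), 0)   [R4 at 1.2]

pair(pair(pair(s(e), pair(e, 0)), s(c)), 0)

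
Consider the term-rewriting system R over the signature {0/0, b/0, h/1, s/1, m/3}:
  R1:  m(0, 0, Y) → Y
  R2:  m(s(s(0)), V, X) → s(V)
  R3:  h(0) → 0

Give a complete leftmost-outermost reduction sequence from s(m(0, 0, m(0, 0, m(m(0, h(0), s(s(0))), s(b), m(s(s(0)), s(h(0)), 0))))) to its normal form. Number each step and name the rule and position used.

1. s(m(0, 0, m(0, 0, m(m(0, h(0), s(s(0))), s(b), m(s(s(0)), s(h(0)), 0)))))  →  s(m(0, 0, m(m(0, h(0), s(s(0))), s(b), m(s(s(0)), s(h(0)), 0))))   [R1 at 1]
2. s(m(0, 0, m(m(0, h(0), s(s(0))), s(b), m(s(s(0)), s(h(0)), 0))))  →  s(m(m(0, h(0), s(s(0))), s(b), m(s(s(0)), s(h(0)), 0)))   [R1 at 1]
3. s(m(m(0, h(0), s(s(0))), s(b), m(s(s(0)), s(h(0)), 0)))  →  s(m(m(0, 0, s(s(0))), s(b), m(s(s(0)), s(h(0)), 0)))   [R3 at 1.1.2]
4. s(m(m(0, 0, s(s(0))), s(b), m(s(s(0)), s(h(0)), 0)))  →  s(m(s(s(0)), s(b), m(s(s(0)), s(h(0)), 0)))   [R1 at 1.1]
5. s(m(s(s(0)), s(b), m(s(s(0)), s(h(0)), 0)))  →  s(s(s(b)))   [R2 at 1]

s(s(s(b)))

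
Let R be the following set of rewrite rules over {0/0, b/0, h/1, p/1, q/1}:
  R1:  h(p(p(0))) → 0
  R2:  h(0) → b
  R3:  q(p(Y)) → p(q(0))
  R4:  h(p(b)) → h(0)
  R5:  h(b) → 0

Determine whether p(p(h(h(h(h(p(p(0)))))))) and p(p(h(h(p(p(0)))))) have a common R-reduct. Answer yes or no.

Reduce t₁ = p(p(h(h(h(h(p(p(0)))))))):
1. p(p(h(h(h(h(p(p(0))))))))  →  p(p(h(h(h(0)))))   [R1 at 1.1.1.1.1]
2. p(p(h(h(h(0)))))  →  p(p(h(h(b))))   [R2 at 1.1.1.1]
3. p(p(h(h(b))))  →  p(p(h(0)))   [R5 at 1.1.1]
4. p(p(h(0)))  →  p(p(b))   [R2 at 1.1]

Reduce t₂ = p(p(h(h(p(p(0)))))):
1. p(p(h(h(p(p(0))))))  →  p(p(h(0)))   [R1 at 1.1.1]
2. p(p(h(0)))  →  p(p(b))   [R2 at 1.1]

yes — NF(t₁) = p(p(b)), NF(t₂) = p(p(b))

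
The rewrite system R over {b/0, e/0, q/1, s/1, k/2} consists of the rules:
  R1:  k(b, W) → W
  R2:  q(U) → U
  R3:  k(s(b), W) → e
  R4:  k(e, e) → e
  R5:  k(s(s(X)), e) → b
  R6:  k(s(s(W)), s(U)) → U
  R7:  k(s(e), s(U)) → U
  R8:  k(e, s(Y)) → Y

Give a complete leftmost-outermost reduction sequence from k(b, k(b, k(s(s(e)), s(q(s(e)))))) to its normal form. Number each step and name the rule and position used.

1. k(b, k(b, k(s(s(e)), s(q(s(e))))))  →  k(b, k(s(s(e)), s(q(s(e)))))   [R1 at ε]
2. k(b, k(s(s(e)), s(q(s(e)))))  →  k(s(s(e)), s(q(s(e))))   [R1 at ε]
3. k(s(s(e)), s(q(s(e))))  →  q(s(e))   [R6 at ε]
4. q(s(e))  →  s(e)   [R2 at ε]

s(e)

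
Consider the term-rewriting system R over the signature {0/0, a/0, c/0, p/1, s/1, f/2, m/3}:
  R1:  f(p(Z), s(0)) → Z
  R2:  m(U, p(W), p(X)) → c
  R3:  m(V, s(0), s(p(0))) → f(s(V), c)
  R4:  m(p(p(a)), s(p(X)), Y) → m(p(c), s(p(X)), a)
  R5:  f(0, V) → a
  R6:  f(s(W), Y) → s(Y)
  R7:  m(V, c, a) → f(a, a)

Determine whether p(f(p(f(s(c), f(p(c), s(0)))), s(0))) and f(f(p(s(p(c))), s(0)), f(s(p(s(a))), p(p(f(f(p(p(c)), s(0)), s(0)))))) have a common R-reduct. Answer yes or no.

Reduce t₁ = p(f(p(f(s(c), f(p(c), s(0)))), s(0))):
1. p(f(p(f(s(c), f(p(c), s(0)))), s(0)))  →  p(f(s(c), f(p(c), s(0))))   [R1 at 1]
2. p(f(s(c), f(p(c), s(0))))  →  p(s(f(p(c), s(0))))   [R6 at 1]
3. p(s(f(p(c), s(0))))  →  p(s(c))   [R1 at 1.1]

Reduce t₂ = f(f(p(s(p(c))), s(0)), f(s(p(s(a))), p(p(f(f(p(p(c)), s(0)), s(0)))))):
1. f(f(p(s(p(c))), s(0)), f(s(p(s(a))), p(p(f(f(p(p(c)), s(0)), s(0))))))  →  f(s(p(c)), f(s(p(s(a))), p(p(f(f(p(p(c)), s(0)), s(0))))))   [R1 at 1]
2. f(s(p(c)), f(s(p(s(a))), p(p(f(f(p(p(c)), s(0)), s(0))))))  →  s(f(s(p(s(a))), p(p(f(f(p(p(c)), s(0)), s(0))))))   [R6 at ε]
3. s(f(s(p(s(a))), p(p(f(f(p(p(c)), s(0)), s(0))))))  →  s(s(p(p(f(f(p(p(c)), s(0)), s(0))))))   [R6 at 1]
4. s(s(p(p(f(f(p(p(c)), s(0)), s(0))))))  →  s(s(p(p(f(p(c), s(0))))))   [R1 at 1.1.1.1.1]
5. s(s(p(p(f(p(c), s(0))))))  →  s(s(p(p(c))))   [R1 at 1.1.1.1]

no — NF(t₁) = p(s(c)), NF(t₂) = s(s(p(p(c))))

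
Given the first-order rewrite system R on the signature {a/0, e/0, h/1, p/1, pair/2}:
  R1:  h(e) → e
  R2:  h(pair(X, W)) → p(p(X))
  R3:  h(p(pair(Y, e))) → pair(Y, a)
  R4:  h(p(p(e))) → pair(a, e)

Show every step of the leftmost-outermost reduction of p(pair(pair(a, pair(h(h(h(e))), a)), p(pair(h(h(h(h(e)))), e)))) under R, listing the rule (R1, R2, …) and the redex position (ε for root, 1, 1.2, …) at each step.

1. p(pair(pair(a, pair(h(h(h(e))), a)), p(pair(h(h(h(h(e)))), e))))  →  p(pair(pair(a, pair(h(h(e)), a)), p(pair(h(h(h(h(e)))), e))))   [R1 at 1.1.2.1.1.1]
2. p(pair(pair(a, pair(h(h(e)), a)), p(pair(h(h(h(h(e)))), e))))  →  p(pair(pair(a, pair(h(e), a)), p(pair(h(h(h(h(e)))), e))))   [R1 at 1.1.2.1.1]
3. p(pair(pair(a, pair(h(e), a)), p(pair(h(h(h(h(e)))), e))))  →  p(pair(pair(a, pair(e, a)), p(pair(h(h(h(h(e)))), e))))   [R1 at 1.1.2.1]
4. p(pair(pair(a, pair(e, a)), p(pair(h(h(h(h(e)))), e))))  →  p(pair(pair(a, pair(e, a)), p(pair(h(h(h(e))), e))))   [R1 at 1.2.1.1.1.1.1]
5. p(pair(pair(a, pair(e, a)), p(pair(h(h(h(e))), e))))  →  p(pair(pair(a, pair(e, a)), p(pair(h(h(e)), e))))   [R1 at 1.2.1.1.1.1]
6. p(pair(pair(a, pair(e, a)), p(pair(h(h(e)), e))))  →  p(pair(pair(a, pair(e, a)), p(pair(h(e), e))))   [R1 at 1.2.1.1.1]
7. p(pair(pair(a, pair(e, a)), p(pair(h(e), e))))  →  p(pair(pair(a, pair(e, a)), p(pair(e, e))))   [R1 at 1.2.1.1]

p(pair(pair(a, pair(e, a)), p(pair(e, e))))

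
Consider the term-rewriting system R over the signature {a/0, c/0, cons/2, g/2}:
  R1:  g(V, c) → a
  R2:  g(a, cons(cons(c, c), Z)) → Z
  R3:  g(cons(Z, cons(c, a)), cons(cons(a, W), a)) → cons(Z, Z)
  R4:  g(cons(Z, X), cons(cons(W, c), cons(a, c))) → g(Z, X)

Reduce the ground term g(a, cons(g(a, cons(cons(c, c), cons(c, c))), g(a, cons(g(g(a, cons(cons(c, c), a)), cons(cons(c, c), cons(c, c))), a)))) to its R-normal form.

a

1. g(a, cons(g(a, cons(cons(c, c), cons(c, c))), g(a, cons(g(g(a, cons(cons(c, c), a)), cons(cons(c, c), cons(c, c))), a))))  →  g(a, cons(cons(c, c), g(a, cons(g(g(a, cons(cons(c, c), a)), cons(cons(c, c), cons(c, c))), a))))   [R2 at 2.1]
2. g(a, cons(cons(c, c), g(a, cons(g(g(a, cons(cons(c, c), a)), cons(cons(c, c), cons(c, c))), a))))  →  g(a, cons(g(g(a, cons(cons(c, c), a)), cons(cons(c, c), cons(c, c))), a))   [R2 at ε]
3. g(a, cons(g(g(a, cons(cons(c, c), a)), cons(cons(c, c), cons(c, c))), a))  →  g(a, cons(g(a, cons(cons(c, c), cons(c, c))), a))   [R2 at 2.1.1]
4. g(a, cons(g(a, cons(cons(c, c), cons(c, c))), a))  →  g(a, cons(cons(c, c), a))   [R2 at 2.1]
5. g(a, cons(cons(c, c), a))  →  a   [R2 at ε]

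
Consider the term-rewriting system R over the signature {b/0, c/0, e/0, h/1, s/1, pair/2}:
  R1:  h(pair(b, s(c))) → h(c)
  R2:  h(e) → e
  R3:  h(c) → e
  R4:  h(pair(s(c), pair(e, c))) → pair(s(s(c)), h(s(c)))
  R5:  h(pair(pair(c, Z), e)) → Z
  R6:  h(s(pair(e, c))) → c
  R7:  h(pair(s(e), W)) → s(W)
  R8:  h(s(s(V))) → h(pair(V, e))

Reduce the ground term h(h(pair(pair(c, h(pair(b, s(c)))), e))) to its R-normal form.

1. h(h(pair(pair(c, h(pair(b, s(c)))), e)))  →  h(h(pair(b, s(c))))   [R5 at 1]
2. h(h(pair(b, s(c))))  →  h(h(c))   [R1 at 1]
3. h(h(c))  →  h(e)   [R3 at 1]
4. h(e)  →  e   [R2 at ε]

e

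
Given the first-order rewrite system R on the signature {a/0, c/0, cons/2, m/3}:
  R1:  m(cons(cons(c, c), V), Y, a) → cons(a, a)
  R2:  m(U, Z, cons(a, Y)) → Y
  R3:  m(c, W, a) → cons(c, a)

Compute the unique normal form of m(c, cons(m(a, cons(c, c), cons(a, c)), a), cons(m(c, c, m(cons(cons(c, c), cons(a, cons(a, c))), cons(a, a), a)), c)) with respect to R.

c

1. m(c, cons(m(a, cons(c, c), cons(a, c)), a), cons(m(c, c, m(cons(cons(c, c), cons(a, cons(a, c))), cons(a, a), a)), c))  →  m(c, cons(c, a), cons(m(c, c, m(cons(cons(c, c), cons(a, cons(a, c))), cons(a, a), a)), c))   [R2 at 2.1]
2. m(c, cons(c, a), cons(m(c, c, m(cons(cons(c, c), cons(a, cons(a, c))), cons(a, a), a)), c))  →  m(c, cons(c, a), cons(m(c, c, cons(a, a)), c))   [R1 at 3.1.3]
3. m(c, cons(c, a), cons(m(c, c, cons(a, a)), c))  →  m(c, cons(c, a), cons(a, c))   [R2 at 3.1]
4. m(c, cons(c, a), cons(a, c))  →  c   [R2 at ε]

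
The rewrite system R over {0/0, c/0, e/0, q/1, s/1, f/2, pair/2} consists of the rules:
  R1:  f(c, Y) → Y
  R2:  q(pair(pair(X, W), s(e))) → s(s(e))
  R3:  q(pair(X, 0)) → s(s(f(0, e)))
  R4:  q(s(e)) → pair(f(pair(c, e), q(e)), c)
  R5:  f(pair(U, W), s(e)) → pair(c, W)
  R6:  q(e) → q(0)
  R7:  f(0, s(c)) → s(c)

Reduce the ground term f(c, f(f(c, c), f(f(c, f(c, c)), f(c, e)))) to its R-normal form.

e

1. f(c, f(f(c, c), f(f(c, f(c, c)), f(c, e))))  →  f(f(c, c), f(f(c, f(c, c)), f(c, e)))   [R1 at ε]
2. f(f(c, c), f(f(c, f(c, c)), f(c, e)))  →  f(c, f(f(c, f(c, c)), f(c, e)))   [R1 at 1]
3. f(c, f(f(c, f(c, c)), f(c, e)))  →  f(f(c, f(c, c)), f(c, e))   [R1 at ε]
4. f(f(c, f(c, c)), f(c, e))  →  f(f(c, c), f(c, e))   [R1 at 1]
5. f(f(c, c), f(c, e))  →  f(c, f(c, e))   [R1 at 1]
6. f(c, f(c, e))  →  f(c, e)   [R1 at ε]
7. f(c, e)  →  e   [R1 at ε]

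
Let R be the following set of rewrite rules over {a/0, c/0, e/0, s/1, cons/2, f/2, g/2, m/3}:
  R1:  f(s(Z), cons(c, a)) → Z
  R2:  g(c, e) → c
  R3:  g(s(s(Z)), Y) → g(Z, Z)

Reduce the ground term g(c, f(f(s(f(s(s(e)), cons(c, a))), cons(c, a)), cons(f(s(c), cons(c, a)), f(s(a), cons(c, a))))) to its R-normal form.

1. g(c, f(f(s(f(s(s(e)), cons(c, a))), cons(c, a)), cons(f(s(c), cons(c, a)), f(s(a), cons(c, a)))))  →  g(c, f(f(s(s(e)), cons(c, a)), cons(f(s(c), cons(c, a)), f(s(a), cons(c, a)))))   [R1 at 2.1]
2. g(c, f(f(s(s(e)), cons(c, a)), cons(f(s(c), cons(c, a)), f(s(a), cons(c, a)))))  →  g(c, f(s(e), cons(f(s(c), cons(c, a)), f(s(a), cons(c, a)))))   [R1 at 2.1]
3. g(c, f(s(e), cons(f(s(c), cons(c, a)), f(s(a), cons(c, a)))))  →  g(c, f(s(e), cons(c, f(s(a), cons(c, a)))))   [R1 at 2.2.1]
4. g(c, f(s(e), cons(c, f(s(a), cons(c, a)))))  →  g(c, f(s(e), cons(c, a)))   [R1 at 2.2.2]
5. g(c, f(s(e), cons(c, a)))  →  g(c, e)   [R1 at 2]
6. g(c, e)  →  c   [R2 at ε]

c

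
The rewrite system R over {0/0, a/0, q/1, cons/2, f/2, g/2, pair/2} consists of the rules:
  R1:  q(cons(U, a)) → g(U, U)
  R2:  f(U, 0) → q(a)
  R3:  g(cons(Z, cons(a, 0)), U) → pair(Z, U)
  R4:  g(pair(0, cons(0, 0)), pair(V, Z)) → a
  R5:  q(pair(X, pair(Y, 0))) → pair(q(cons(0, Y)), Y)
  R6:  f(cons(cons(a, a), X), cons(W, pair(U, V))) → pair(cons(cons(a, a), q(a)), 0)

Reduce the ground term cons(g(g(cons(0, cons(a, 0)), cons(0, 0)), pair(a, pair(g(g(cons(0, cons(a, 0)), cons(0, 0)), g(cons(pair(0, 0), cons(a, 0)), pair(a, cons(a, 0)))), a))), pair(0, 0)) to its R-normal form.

1. cons(g(g(cons(0, cons(a, 0)), cons(0, 0)), pair(a, pair(g(g(cons(0, cons(a, 0)), cons(0, 0)), g(cons(pair(0, 0), cons(a, 0)), pair(a, cons(a, 0)))), a))), pair(0, 0))  →  cons(g(pair(0, cons(0, 0)), pair(a, pair(g(g(cons(0, cons(a, 0)), cons(0, 0)), g(cons(pair(0, 0), cons(a, 0)), pair(a, cons(a, 0)))), a))), pair(0, 0))   [R3 at 1.1]
2. cons(g(pair(0, cons(0, 0)), pair(a, pair(g(g(cons(0, cons(a, 0)), cons(0, 0)), g(cons(pair(0, 0), cons(a, 0)), pair(a, cons(a, 0)))), a))), pair(0, 0))  →  cons(a, pair(0, 0))   [R4 at 1]

cons(a, pair(0, 0))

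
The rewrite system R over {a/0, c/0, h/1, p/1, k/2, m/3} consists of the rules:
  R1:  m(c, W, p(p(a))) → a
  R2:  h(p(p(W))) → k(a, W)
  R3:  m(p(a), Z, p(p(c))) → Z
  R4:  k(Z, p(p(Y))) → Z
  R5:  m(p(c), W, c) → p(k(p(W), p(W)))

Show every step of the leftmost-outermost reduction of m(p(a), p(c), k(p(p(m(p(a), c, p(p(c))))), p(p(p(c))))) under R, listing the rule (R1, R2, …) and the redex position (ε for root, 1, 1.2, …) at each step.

p(c)

1. m(p(a), p(c), k(p(p(m(p(a), c, p(p(c))))), p(p(p(c)))))  →  m(p(a), p(c), p(p(m(p(a), c, p(p(c))))))   [R4 at 3]
2. m(p(a), p(c), p(p(m(p(a), c, p(p(c))))))  →  m(p(a), p(c), p(p(c)))   [R3 at 3.1.1]
3. m(p(a), p(c), p(p(c)))  →  p(c)   [R3 at ε]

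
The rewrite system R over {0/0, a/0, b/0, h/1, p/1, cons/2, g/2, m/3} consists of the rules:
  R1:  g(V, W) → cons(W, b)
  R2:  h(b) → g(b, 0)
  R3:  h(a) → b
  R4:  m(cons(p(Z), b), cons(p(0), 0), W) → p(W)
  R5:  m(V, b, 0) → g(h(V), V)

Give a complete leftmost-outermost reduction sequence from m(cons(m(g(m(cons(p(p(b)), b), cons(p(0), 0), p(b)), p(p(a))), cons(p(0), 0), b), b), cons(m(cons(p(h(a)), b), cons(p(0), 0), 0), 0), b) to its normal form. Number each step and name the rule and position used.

1. m(cons(m(g(m(cons(p(p(b)), b), cons(p(0), 0), p(b)), p(p(a))), cons(p(0), 0), b), b), cons(m(cons(p(h(a)), b), cons(p(0), 0), 0), 0), b)  →  m(cons(m(cons(p(p(a)), b), cons(p(0), 0), b), b), cons(m(cons(p(h(a)), b), cons(p(0), 0), 0), 0), b)   [R1 at 1.1.1]
2. m(cons(m(cons(p(p(a)), b), cons(p(0), 0), b), b), cons(m(cons(p(h(a)), b), cons(p(0), 0), 0), 0), b)  →  m(cons(p(b), b), cons(m(cons(p(h(a)), b), cons(p(0), 0), 0), 0), b)   [R4 at 1.1]
3. m(cons(p(b), b), cons(m(cons(p(h(a)), b), cons(p(0), 0), 0), 0), b)  →  m(cons(p(b), b), cons(p(0), 0), b)   [R4 at 2.1]
4. m(cons(p(b), b), cons(p(0), 0), b)  →  p(b)   [R4 at ε]

p(b)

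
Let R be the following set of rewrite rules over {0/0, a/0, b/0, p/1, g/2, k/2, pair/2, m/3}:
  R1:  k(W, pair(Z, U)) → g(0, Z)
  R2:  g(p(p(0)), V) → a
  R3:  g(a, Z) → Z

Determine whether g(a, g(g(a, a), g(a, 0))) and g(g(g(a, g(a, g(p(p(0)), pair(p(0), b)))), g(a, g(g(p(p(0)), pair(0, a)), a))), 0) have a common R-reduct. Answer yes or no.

Reduce t₁ = g(a, g(g(a, a), g(a, 0))):
1. g(a, g(g(a, a), g(a, 0)))  →  g(g(a, a), g(a, 0))   [R3 at ε]
2. g(g(a, a), g(a, 0))  →  g(a, g(a, 0))   [R3 at 1]
3. g(a, g(a, 0))  →  g(a, 0)   [R3 at ε]
4. g(a, 0)  →  0   [R3 at ε]

Reduce t₂ = g(g(g(a, g(a, g(p(p(0)), pair(p(0), b)))), g(a, g(g(p(p(0)), pair(0, a)), a))), 0):
1. g(g(g(a, g(a, g(p(p(0)), pair(p(0), b)))), g(a, g(g(p(p(0)), pair(0, a)), a))), 0)  →  g(g(g(a, g(p(p(0)), pair(p(0), b))), g(a, g(g(p(p(0)), pair(0, a)), a))), 0)   [R3 at 1.1]
2. g(g(g(a, g(p(p(0)), pair(p(0), b))), g(a, g(g(p(p(0)), pair(0, a)), a))), 0)  →  g(g(g(p(p(0)), pair(p(0), b)), g(a, g(g(p(p(0)), pair(0, a)), a))), 0)   [R3 at 1.1]
3. g(g(g(p(p(0)), pair(p(0), b)), g(a, g(g(p(p(0)), pair(0, a)), a))), 0)  →  g(g(a, g(a, g(g(p(p(0)), pair(0, a)), a))), 0)   [R2 at 1.1]
4. g(g(a, g(a, g(g(p(p(0)), pair(0, a)), a))), 0)  →  g(g(a, g(g(p(p(0)), pair(0, a)), a)), 0)   [R3 at 1]
5. g(g(a, g(g(p(p(0)), pair(0, a)), a)), 0)  →  g(g(g(p(p(0)), pair(0, a)), a), 0)   [R3 at 1]
6. g(g(g(p(p(0)), pair(0, a)), a), 0)  →  g(g(a, a), 0)   [R2 at 1.1]
7. g(g(a, a), 0)  →  g(a, 0)   [R3 at 1]
8. g(a, 0)  →  0   [R3 at ε]

yes — NF(t₁) = 0, NF(t₂) = 0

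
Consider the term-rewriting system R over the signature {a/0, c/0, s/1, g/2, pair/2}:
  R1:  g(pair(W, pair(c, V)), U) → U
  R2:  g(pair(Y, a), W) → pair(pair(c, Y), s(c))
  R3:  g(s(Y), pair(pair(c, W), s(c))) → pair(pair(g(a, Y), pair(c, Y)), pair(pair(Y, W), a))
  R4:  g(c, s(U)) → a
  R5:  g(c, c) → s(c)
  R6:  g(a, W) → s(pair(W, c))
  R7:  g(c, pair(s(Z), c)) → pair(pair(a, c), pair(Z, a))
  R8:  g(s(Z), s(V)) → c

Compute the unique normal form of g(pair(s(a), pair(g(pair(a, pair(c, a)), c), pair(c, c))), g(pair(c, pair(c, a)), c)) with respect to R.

c

1. g(pair(s(a), pair(g(pair(a, pair(c, a)), c), pair(c, c))), g(pair(c, pair(c, a)), c))  →  g(pair(s(a), pair(c, pair(c, c))), g(pair(c, pair(c, a)), c))   [R1 at 1.2.1]
2. g(pair(s(a), pair(c, pair(c, c))), g(pair(c, pair(c, a)), c))  →  g(pair(c, pair(c, a)), c)   [R1 at ε]
3. g(pair(c, pair(c, a)), c)  →  c   [R1 at ε]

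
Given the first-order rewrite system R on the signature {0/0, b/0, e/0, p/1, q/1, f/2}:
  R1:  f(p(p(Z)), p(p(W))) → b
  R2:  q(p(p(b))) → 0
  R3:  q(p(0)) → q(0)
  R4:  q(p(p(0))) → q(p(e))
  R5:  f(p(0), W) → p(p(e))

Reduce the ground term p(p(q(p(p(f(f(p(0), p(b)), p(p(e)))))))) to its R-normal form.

1. p(p(q(p(p(f(f(p(0), p(b)), p(p(e))))))))  →  p(p(q(p(p(f(p(p(e)), p(p(e))))))))   [R5 at 1.1.1.1.1.1]
2. p(p(q(p(p(f(p(p(e)), p(p(e))))))))  →  p(p(q(p(p(b)))))   [R1 at 1.1.1.1.1]
3. p(p(q(p(p(b)))))  →  p(p(0))   [R2 at 1.1]

p(p(0))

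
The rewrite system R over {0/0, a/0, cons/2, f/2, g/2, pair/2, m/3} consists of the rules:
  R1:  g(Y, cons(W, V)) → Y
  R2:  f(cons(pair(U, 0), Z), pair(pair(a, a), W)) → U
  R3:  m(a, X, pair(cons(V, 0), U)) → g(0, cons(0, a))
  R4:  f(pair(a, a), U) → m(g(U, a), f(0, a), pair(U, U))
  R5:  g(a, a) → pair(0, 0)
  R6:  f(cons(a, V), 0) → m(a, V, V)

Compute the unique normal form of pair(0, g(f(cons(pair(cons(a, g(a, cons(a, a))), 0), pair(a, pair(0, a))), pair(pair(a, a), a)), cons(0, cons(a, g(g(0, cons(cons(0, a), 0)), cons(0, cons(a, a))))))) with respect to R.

1. pair(0, g(f(cons(pair(cons(a, g(a, cons(a, a))), 0), pair(a, pair(0, a))), pair(pair(a, a), a)), cons(0, cons(a, g(g(0, cons(cons(0, a), 0)), cons(0, cons(a, a)))))))  →  pair(0, f(cons(pair(cons(a, g(a, cons(a, a))), 0), pair(a, pair(0, a))), pair(pair(a, a), a)))   [R1 at 2]
2. pair(0, f(cons(pair(cons(a, g(a, cons(a, a))), 0), pair(a, pair(0, a))), pair(pair(a, a), a)))  →  pair(0, cons(a, g(a, cons(a, a))))   [R2 at 2]
3. pair(0, cons(a, g(a, cons(a, a))))  →  pair(0, cons(a, a))   [R1 at 2.2]

pair(0, cons(a, a))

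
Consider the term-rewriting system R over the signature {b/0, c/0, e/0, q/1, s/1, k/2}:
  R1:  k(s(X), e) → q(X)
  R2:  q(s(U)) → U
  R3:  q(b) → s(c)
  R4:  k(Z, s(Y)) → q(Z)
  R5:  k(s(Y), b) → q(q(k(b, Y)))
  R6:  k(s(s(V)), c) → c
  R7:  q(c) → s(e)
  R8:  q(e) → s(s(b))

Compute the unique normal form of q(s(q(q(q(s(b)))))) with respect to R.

1. q(s(q(q(q(s(b))))))  →  q(q(q(s(b))))   [R2 at ε]
2. q(q(q(s(b))))  →  q(q(b))   [R2 at 1.1]
3. q(q(b))  →  q(s(c))   [R3 at 1]
4. q(s(c))  →  c   [R2 at ε]

c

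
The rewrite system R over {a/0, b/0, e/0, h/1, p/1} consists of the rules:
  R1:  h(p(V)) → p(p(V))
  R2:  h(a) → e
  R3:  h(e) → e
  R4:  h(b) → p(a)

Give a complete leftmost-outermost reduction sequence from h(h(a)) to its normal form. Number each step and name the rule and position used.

1. h(h(a))  →  h(e)   [R2 at 1]
2. h(e)  →  e   [R3 at ε]

e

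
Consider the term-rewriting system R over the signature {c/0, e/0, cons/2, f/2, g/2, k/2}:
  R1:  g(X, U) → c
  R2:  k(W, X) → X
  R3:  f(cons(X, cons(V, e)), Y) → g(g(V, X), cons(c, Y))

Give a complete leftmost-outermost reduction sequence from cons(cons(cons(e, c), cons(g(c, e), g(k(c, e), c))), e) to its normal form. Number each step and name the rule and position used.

cons(cons(cons(e, c), cons(c, c)), e)

1. cons(cons(cons(e, c), cons(g(c, e), g(k(c, e), c))), e)  →  cons(cons(cons(e, c), cons(c, g(k(c, e), c))), e)   [R1 at 1.2.1]
2. cons(cons(cons(e, c), cons(c, g(k(c, e), c))), e)  →  cons(cons(cons(e, c), cons(c, c)), e)   [R1 at 1.2.2]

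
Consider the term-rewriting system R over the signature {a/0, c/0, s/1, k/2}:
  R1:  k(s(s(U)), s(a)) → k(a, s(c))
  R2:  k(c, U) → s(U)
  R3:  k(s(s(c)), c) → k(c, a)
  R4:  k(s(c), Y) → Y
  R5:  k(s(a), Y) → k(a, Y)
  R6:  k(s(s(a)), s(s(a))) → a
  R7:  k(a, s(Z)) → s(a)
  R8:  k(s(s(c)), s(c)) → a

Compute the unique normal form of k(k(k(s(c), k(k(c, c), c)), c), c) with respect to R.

1. k(k(k(s(c), k(k(c, c), c)), c), c)  →  k(k(k(k(c, c), c), c), c)   [R4 at 1.1]
2. k(k(k(k(c, c), c), c), c)  →  k(k(k(s(c), c), c), c)   [R2 at 1.1.1]
3. k(k(k(s(c), c), c), c)  →  k(k(c, c), c)   [R4 at 1.1]
4. k(k(c, c), c)  →  k(s(c), c)   [R2 at 1]
5. k(s(c), c)  →  c   [R4 at ε]

c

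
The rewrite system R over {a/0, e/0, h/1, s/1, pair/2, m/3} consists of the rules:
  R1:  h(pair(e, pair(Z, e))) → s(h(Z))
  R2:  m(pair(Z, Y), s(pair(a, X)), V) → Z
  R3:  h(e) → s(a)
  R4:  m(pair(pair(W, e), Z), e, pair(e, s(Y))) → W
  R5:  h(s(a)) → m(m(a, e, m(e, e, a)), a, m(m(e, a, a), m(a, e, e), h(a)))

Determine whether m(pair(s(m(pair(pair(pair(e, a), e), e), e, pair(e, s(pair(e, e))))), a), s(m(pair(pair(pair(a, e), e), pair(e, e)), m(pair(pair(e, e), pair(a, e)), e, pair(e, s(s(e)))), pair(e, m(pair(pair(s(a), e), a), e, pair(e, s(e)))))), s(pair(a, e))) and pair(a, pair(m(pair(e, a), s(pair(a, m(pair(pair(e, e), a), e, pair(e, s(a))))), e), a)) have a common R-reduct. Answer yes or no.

Reduce t₁ = m(pair(s(m(pair(pair(pair(e, a), e), e), e, pair(e, s(pair(e, e))))), a), s(m(pair(pair(pair(a, e), e), pair(e, e)), m(pair(pair(e, e), pair(a, e)), e, pair(e, s(s(e)))), pair(e, m(pair(pair(s(a), e), a), e, pair(e, s(e)))))), s(pair(a, e))):
1. m(pair(s(m(pair(pair(pair(e, a), e), e), e, pair(e, s(pair(e, e))))), a), s(m(pair(pair(pair(a, e), e), pair(e, e)), m(pair(pair(e, e), pair(a, e)), e, pair(e, s(s(e)))), pair(e, m(pair(pair(s(a), e), a), e, pair(e, s(e)))))), s(pair(a, e)))  →  m(pair(s(pair(e, a)), a), s(m(pair(pair(pair(a, e), e), pair(e, e)), m(pair(pair(e, e), pair(a, e)), e, pair(e, s(s(e)))), pair(e, m(pair(pair(s(a), e), a), e, pair(e, s(e)))))), s(pair(a, e)))   [R4 at 1.1.1]
2. m(pair(s(pair(e, a)), a), s(m(pair(pair(pair(a, e), e), pair(e, e)), m(pair(pair(e, e), pair(a, e)), e, pair(e, s(s(e)))), pair(e, m(pair(pair(s(a), e), a), e, pair(e, s(e)))))), s(pair(a, e)))  →  m(pair(s(pair(e, a)), a), s(m(pair(pair(pair(a, e), e), pair(e, e)), e, pair(e, m(pair(pair(s(a), e), a), e, pair(e, s(e)))))), s(pair(a, e)))   [R4 at 2.1.2]
3. m(pair(s(pair(e, a)), a), s(m(pair(pair(pair(a, e), e), pair(e, e)), e, pair(e, m(pair(pair(s(a), e), a), e, pair(e, s(e)))))), s(pair(a, e)))  →  m(pair(s(pair(e, a)), a), s(m(pair(pair(pair(a, e), e), pair(e, e)), e, pair(e, s(a)))), s(pair(a, e)))   [R4 at 2.1.3.2]
4. m(pair(s(pair(e, a)), a), s(m(pair(pair(pair(a, e), e), pair(e, e)), e, pair(e, s(a)))), s(pair(a, e)))  →  m(pair(s(pair(e, a)), a), s(pair(a, e)), s(pair(a, e)))   [R4 at 2.1]
5. m(pair(s(pair(e, a)), a), s(pair(a, e)), s(pair(a, e)))  →  s(pair(e, a))   [R2 at ε]

Reduce t₂ = pair(a, pair(m(pair(e, a), s(pair(a, m(pair(pair(e, e), a), e, pair(e, s(a))))), e), a)):
1. pair(a, pair(m(pair(e, a), s(pair(a, m(pair(pair(e, e), a), e, pair(e, s(a))))), e), a))  →  pair(a, pair(e, a))   [R2 at 2.1]

no — NF(t₁) = s(pair(e, a)), NF(t₂) = pair(a, pair(e, a))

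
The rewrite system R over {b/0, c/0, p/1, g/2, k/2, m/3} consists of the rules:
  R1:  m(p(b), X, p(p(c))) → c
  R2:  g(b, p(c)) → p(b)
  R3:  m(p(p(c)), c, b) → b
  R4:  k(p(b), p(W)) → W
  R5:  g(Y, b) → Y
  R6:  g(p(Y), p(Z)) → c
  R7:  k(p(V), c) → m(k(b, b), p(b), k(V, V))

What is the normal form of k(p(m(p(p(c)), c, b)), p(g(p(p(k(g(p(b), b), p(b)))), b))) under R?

p(p(b))

1. k(p(m(p(p(c)), c, b)), p(g(p(p(k(g(p(b), b), p(b)))), b)))  →  k(p(b), p(g(p(p(k(g(p(b), b), p(b)))), b)))   [R3 at 1.1]
2. k(p(b), p(g(p(p(k(g(p(b), b), p(b)))), b)))  →  g(p(p(k(g(p(b), b), p(b)))), b)   [R4 at ε]
3. g(p(p(k(g(p(b), b), p(b)))), b)  →  p(p(k(g(p(b), b), p(b))))   [R5 at ε]
4. p(p(k(g(p(b), b), p(b))))  →  p(p(k(p(b), p(b))))   [R5 at 1.1.1]
5. p(p(k(p(b), p(b))))  →  p(p(b))   [R4 at 1.1]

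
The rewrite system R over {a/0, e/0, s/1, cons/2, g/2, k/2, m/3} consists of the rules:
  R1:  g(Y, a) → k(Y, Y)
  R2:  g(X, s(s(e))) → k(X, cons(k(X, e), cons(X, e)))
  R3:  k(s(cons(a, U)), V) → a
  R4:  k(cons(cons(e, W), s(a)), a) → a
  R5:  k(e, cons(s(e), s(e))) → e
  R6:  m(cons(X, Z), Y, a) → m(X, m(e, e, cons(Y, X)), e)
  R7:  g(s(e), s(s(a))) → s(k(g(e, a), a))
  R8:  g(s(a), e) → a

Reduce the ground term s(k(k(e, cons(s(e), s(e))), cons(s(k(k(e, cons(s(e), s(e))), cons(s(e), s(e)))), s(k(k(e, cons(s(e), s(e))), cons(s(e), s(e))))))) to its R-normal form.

s(e)

1. s(k(k(e, cons(s(e), s(e))), cons(s(k(k(e, cons(s(e), s(e))), cons(s(e), s(e)))), s(k(k(e, cons(s(e), s(e))), cons(s(e), s(e)))))))  →  s(k(e, cons(s(k(k(e, cons(s(e), s(e))), cons(s(e), s(e)))), s(k(k(e, cons(s(e), s(e))), cons(s(e), s(e)))))))   [R5 at 1.1]
2. s(k(e, cons(s(k(k(e, cons(s(e), s(e))), cons(s(e), s(e)))), s(k(k(e, cons(s(e), s(e))), cons(s(e), s(e)))))))  →  s(k(e, cons(s(k(e, cons(s(e), s(e)))), s(k(k(e, cons(s(e), s(e))), cons(s(e), s(e)))))))   [R5 at 1.2.1.1.1]
3. s(k(e, cons(s(k(e, cons(s(e), s(e)))), s(k(k(e, cons(s(e), s(e))), cons(s(e), s(e)))))))  →  s(k(e, cons(s(e), s(k(k(e, cons(s(e), s(e))), cons(s(e), s(e)))))))   [R5 at 1.2.1.1]
4. s(k(e, cons(s(e), s(k(k(e, cons(s(e), s(e))), cons(s(e), s(e)))))))  →  s(k(e, cons(s(e), s(k(e, cons(s(e), s(e)))))))   [R5 at 1.2.2.1.1]
5. s(k(e, cons(s(e), s(k(e, cons(s(e), s(e)))))))  →  s(k(e, cons(s(e), s(e))))   [R5 at 1.2.2.1]
6. s(k(e, cons(s(e), s(e))))  →  s(e)   [R5 at 1]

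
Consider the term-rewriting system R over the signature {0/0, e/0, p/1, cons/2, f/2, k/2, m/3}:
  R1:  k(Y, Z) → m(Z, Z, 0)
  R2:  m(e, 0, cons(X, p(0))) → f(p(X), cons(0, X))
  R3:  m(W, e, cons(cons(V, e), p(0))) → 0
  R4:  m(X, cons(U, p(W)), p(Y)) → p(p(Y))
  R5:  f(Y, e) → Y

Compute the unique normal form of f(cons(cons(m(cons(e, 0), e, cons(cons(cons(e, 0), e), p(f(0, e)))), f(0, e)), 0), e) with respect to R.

cons(cons(0, 0), 0)

1. f(cons(cons(m(cons(e, 0), e, cons(cons(cons(e, 0), e), p(f(0, e)))), f(0, e)), 0), e)  →  cons(cons(m(cons(e, 0), e, cons(cons(cons(e, 0), e), p(f(0, e)))), f(0, e)), 0)   [R5 at ε]
2. cons(cons(m(cons(e, 0), e, cons(cons(cons(e, 0), e), p(f(0, e)))), f(0, e)), 0)  →  cons(cons(m(cons(e, 0), e, cons(cons(cons(e, 0), e), p(0))), f(0, e)), 0)   [R5 at 1.1.3.2.1]
3. cons(cons(m(cons(e, 0), e, cons(cons(cons(e, 0), e), p(0))), f(0, e)), 0)  →  cons(cons(0, f(0, e)), 0)   [R3 at 1.1]
4. cons(cons(0, f(0, e)), 0)  →  cons(cons(0, 0), 0)   [R5 at 1.2]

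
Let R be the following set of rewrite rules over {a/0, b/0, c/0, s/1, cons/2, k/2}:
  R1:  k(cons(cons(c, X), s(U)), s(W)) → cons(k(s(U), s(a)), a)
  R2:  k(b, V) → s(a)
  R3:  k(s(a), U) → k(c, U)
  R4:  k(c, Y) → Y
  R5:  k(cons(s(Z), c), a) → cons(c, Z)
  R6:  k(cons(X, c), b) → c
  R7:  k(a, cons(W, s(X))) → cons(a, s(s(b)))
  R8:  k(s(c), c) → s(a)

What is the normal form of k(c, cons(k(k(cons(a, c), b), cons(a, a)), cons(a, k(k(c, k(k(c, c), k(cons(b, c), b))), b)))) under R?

1. k(c, cons(k(k(cons(a, c), b), cons(a, a)), cons(a, k(k(c, k(k(c, c), k(cons(b, c), b))), b))))  →  cons(k(k(cons(a, c), b), cons(a, a)), cons(a, k(k(c, k(k(c, c), k(cons(b, c), b))), b)))   [R4 at ε]
2. cons(k(k(cons(a, c), b), cons(a, a)), cons(a, k(k(c, k(k(c, c), k(cons(b, c), b))), b)))  →  cons(k(c, cons(a, a)), cons(a, k(k(c, k(k(c, c), k(cons(b, c), b))), b)))   [R6 at 1.1]
3. cons(k(c, cons(a, a)), cons(a, k(k(c, k(k(c, c), k(cons(b, c), b))), b)))  →  cons(cons(a, a), cons(a, k(k(c, k(k(c, c), k(cons(b, c), b))), b)))   [R4 at 1]
4. cons(cons(a, a), cons(a, k(k(c, k(k(c, c), k(cons(b, c), b))), b)))  →  cons(cons(a, a), cons(a, k(k(k(c, c), k(cons(b, c), b)), b)))   [R4 at 2.2.1]
5. cons(cons(a, a), cons(a, k(k(k(c, c), k(cons(b, c), b)), b)))  →  cons(cons(a, a), cons(a, k(k(c, k(cons(b, c), b)), b)))   [R4 at 2.2.1.1]
6. cons(cons(a, a), cons(a, k(k(c, k(cons(b, c), b)), b)))  →  cons(cons(a, a), cons(a, k(k(cons(b, c), b), b)))   [R4 at 2.2.1]
7. cons(cons(a, a), cons(a, k(k(cons(b, c), b), b)))  →  cons(cons(a, a), cons(a, k(c, b)))   [R6 at 2.2.1]
8. cons(cons(a, a), cons(a, k(c, b)))  →  cons(cons(a, a), cons(a, b))   [R4 at 2.2]

cons(cons(a, a), cons(a, b))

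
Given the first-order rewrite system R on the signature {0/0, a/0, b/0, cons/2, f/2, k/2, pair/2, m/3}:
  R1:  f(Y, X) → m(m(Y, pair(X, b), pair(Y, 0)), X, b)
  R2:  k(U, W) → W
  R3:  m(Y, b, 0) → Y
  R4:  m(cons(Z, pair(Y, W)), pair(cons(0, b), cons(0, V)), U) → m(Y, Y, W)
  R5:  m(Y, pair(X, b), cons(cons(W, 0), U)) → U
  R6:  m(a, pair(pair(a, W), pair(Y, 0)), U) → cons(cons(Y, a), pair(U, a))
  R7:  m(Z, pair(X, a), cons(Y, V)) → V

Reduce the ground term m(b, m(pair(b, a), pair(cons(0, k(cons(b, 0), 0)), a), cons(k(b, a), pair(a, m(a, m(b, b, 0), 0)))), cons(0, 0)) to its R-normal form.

1. m(b, m(pair(b, a), pair(cons(0, k(cons(b, 0), 0)), a), cons(k(b, a), pair(a, m(a, m(b, b, 0), 0)))), cons(0, 0))  →  m(b, pair(a, m(a, m(b, b, 0), 0)), cons(0, 0))   [R7 at 2]
2. m(b, pair(a, m(a, m(b, b, 0), 0)), cons(0, 0))  →  m(b, pair(a, m(a, b, 0)), cons(0, 0))   [R3 at 2.2.2]
3. m(b, pair(a, m(a, b, 0)), cons(0, 0))  →  m(b, pair(a, a), cons(0, 0))   [R3 at 2.2]
4. m(b, pair(a, a), cons(0, 0))  →  0   [R7 at ε]

0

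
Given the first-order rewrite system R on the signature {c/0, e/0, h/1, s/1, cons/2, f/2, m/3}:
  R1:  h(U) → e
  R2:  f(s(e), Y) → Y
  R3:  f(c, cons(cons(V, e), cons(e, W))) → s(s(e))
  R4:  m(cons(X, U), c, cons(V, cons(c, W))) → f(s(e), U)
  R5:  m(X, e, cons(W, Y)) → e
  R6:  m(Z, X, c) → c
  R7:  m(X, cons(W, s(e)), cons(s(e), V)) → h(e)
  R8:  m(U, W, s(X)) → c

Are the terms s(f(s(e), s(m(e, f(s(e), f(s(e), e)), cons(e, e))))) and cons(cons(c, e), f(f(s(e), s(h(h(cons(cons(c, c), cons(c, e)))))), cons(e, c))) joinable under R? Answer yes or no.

Reduce t₁ = s(f(s(e), s(m(e, f(s(e), f(s(e), e)), cons(e, e))))):
1. s(f(s(e), s(m(e, f(s(e), f(s(e), e)), cons(e, e)))))  →  s(s(m(e, f(s(e), f(s(e), e)), cons(e, e))))   [R2 at 1]
2. s(s(m(e, f(s(e), f(s(e), e)), cons(e, e))))  →  s(s(m(e, f(s(e), e), cons(e, e))))   [R2 at 1.1.2]
3. s(s(m(e, f(s(e), e), cons(e, e))))  →  s(s(m(e, e, cons(e, e))))   [R2 at 1.1.2]
4. s(s(m(e, e, cons(e, e))))  →  s(s(e))   [R5 at 1.1]

Reduce t₂ = cons(cons(c, e), f(f(s(e), s(h(h(cons(cons(c, c), cons(c, e)))))), cons(e, c))):
1. cons(cons(c, e), f(f(s(e), s(h(h(cons(cons(c, c), cons(c, e)))))), cons(e, c)))  →  cons(cons(c, e), f(s(h(h(cons(cons(c, c), cons(c, e))))), cons(e, c)))   [R2 at 2.1]
2. cons(cons(c, e), f(s(h(h(cons(cons(c, c), cons(c, e))))), cons(e, c)))  →  cons(cons(c, e), f(s(e), cons(e, c)))   [R1 at 2.1.1]
3. cons(cons(c, e), f(s(e), cons(e, c)))  →  cons(cons(c, e), cons(e, c))   [R2 at 2]

no — NF(t₁) = s(s(e)), NF(t₂) = cons(cons(c, e), cons(e, c))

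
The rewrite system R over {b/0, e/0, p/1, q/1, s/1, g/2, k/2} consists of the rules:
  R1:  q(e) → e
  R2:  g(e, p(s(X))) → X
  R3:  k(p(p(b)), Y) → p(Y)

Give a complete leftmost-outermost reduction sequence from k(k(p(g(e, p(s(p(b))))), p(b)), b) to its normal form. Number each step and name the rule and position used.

p(b)

1. k(k(p(g(e, p(s(p(b))))), p(b)), b)  →  k(k(p(p(b)), p(b)), b)   [R2 at 1.1.1]
2. k(k(p(p(b)), p(b)), b)  →  k(p(p(b)), b)   [R3 at 1]
3. k(p(p(b)), b)  →  p(b)   [R3 at ε]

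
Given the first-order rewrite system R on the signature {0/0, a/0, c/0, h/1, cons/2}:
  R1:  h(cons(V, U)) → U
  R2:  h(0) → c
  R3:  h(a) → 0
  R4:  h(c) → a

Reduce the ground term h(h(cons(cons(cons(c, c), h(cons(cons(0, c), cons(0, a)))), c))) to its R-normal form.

a

1. h(h(cons(cons(cons(c, c), h(cons(cons(0, c), cons(0, a)))), c)))  →  h(c)   [R1 at 1]
2. h(c)  →  a   [R4 at ε]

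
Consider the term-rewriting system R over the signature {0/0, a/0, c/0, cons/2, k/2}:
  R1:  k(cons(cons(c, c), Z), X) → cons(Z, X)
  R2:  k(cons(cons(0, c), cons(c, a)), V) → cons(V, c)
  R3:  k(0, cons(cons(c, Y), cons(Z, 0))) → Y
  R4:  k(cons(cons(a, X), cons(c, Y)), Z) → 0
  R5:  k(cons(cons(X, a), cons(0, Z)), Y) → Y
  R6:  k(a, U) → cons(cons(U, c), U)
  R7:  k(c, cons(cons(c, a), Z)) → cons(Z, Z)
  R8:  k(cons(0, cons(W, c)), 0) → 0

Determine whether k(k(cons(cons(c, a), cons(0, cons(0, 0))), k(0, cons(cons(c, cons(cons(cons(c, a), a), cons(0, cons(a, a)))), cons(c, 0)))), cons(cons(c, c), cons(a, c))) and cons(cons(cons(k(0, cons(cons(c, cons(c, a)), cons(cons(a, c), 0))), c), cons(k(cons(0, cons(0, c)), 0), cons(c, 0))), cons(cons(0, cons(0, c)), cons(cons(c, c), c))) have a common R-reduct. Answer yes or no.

Reduce t₁ = k(k(cons(cons(c, a), cons(0, cons(0, 0))), k(0, cons(cons(c, cons(cons(cons(c, a), a), cons(0, cons(a, a)))), cons(c, 0)))), cons(cons(c, c), cons(a, c))):
1. k(k(cons(cons(c, a), cons(0, cons(0, 0))), k(0, cons(cons(c, cons(cons(cons(c, a), a), cons(0, cons(a, a)))), cons(c, 0)))), cons(cons(c, c), cons(a, c)))  →  k(k(0, cons(cons(c, cons(cons(cons(c, a), a), cons(0, cons(a, a)))), cons(c, 0))), cons(cons(c, c), cons(a, c)))   [R5 at 1]
2. k(k(0, cons(cons(c, cons(cons(cons(c, a), a), cons(0, cons(a, a)))), cons(c, 0))), cons(cons(c, c), cons(a, c)))  →  k(cons(cons(cons(c, a), a), cons(0, cons(a, a))), cons(cons(c, c), cons(a, c)))   [R3 at 1]
3. k(cons(cons(cons(c, a), a), cons(0, cons(a, a))), cons(cons(c, c), cons(a, c)))  →  cons(cons(c, c), cons(a, c))   [R5 at ε]

Reduce t₂ = cons(cons(cons(k(0, cons(cons(c, cons(c, a)), cons(cons(a, c), 0))), c), cons(k(cons(0, cons(0, c)), 0), cons(c, 0))), cons(cons(0, cons(0, c)), cons(cons(c, c), c))):
1. cons(cons(cons(k(0, cons(cons(c, cons(c, a)), cons(cons(a, c), 0))), c), cons(k(cons(0, cons(0, c)), 0), cons(c, 0))), cons(cons(0, cons(0, c)), cons(cons(c, c), c)))  →  cons(cons(cons(cons(c, a), c), cons(k(cons(0, cons(0, c)), 0), cons(c, 0))), cons(cons(0, cons(0, c)), cons(cons(c, c), c)))   [R3 at 1.1.1]
2. cons(cons(cons(cons(c, a), c), cons(k(cons(0, cons(0, c)), 0), cons(c, 0))), cons(cons(0, cons(0, c)), cons(cons(c, c), c)))  →  cons(cons(cons(cons(c, a), c), cons(0, cons(c, 0))), cons(cons(0, cons(0, c)), cons(cons(c, c), c)))   [R8 at 1.2.1]

no — NF(t₁) = cons(cons(c, c), cons(a, c)), NF(t₂) = cons(cons(cons(cons(c, a), c), cons(0, cons(c, 0))), cons(cons(0, cons(0, c)), cons(cons(c, c), c)))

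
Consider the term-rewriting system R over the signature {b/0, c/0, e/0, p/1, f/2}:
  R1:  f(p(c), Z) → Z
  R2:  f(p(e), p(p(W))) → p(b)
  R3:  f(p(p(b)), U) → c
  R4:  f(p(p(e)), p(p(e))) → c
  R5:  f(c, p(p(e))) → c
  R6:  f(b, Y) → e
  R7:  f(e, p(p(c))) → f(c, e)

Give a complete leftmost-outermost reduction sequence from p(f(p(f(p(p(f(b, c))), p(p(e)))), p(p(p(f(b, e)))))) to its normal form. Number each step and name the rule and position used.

1. p(f(p(f(p(p(f(b, c))), p(p(e)))), p(p(p(f(b, e))))))  →  p(f(p(f(p(p(e)), p(p(e)))), p(p(p(f(b, e))))))   [R6 at 1.1.1.1.1.1]
2. p(f(p(f(p(p(e)), p(p(e)))), p(p(p(f(b, e))))))  →  p(f(p(c), p(p(p(f(b, e))))))   [R4 at 1.1.1]
3. p(f(p(c), p(p(p(f(b, e))))))  →  p(p(p(p(f(b, e)))))   [R1 at 1]
4. p(p(p(p(f(b, e)))))  →  p(p(p(p(e))))   [R6 at 1.1.1.1]

p(p(p(p(e))))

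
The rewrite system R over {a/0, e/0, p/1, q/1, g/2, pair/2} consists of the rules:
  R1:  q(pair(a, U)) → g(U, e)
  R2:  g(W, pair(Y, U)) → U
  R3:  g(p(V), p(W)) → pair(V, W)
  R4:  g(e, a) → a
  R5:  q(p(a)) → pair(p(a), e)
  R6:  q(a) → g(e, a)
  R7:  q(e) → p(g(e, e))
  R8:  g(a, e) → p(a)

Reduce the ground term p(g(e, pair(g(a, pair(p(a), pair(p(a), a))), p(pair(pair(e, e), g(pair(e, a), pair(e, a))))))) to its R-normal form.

1. p(g(e, pair(g(a, pair(p(a), pair(p(a), a))), p(pair(pair(e, e), g(pair(e, a), pair(e, a)))))))  →  p(p(pair(pair(e, e), g(pair(e, a), pair(e, a)))))   [R2 at 1]
2. p(p(pair(pair(e, e), g(pair(e, a), pair(e, a)))))  →  p(p(pair(pair(e, e), a)))   [R2 at 1.1.2]

p(p(pair(pair(e, e), a)))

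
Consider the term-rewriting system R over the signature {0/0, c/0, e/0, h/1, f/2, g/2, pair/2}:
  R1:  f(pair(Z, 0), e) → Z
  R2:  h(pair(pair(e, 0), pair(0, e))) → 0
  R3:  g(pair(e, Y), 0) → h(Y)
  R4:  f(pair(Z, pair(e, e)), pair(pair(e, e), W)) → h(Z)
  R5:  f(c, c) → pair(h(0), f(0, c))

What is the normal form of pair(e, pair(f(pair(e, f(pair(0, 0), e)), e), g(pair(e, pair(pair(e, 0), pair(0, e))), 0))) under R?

1. pair(e, pair(f(pair(e, f(pair(0, 0), e)), e), g(pair(e, pair(pair(e, 0), pair(0, e))), 0)))  →  pair(e, pair(f(pair(e, 0), e), g(pair(e, pair(pair(e, 0), pair(0, e))), 0)))   [R1 at 2.1.1.2]
2. pair(e, pair(f(pair(e, 0), e), g(pair(e, pair(pair(e, 0), pair(0, e))), 0)))  →  pair(e, pair(e, g(pair(e, pair(pair(e, 0), pair(0, e))), 0)))   [R1 at 2.1]
3. pair(e, pair(e, g(pair(e, pair(pair(e, 0), pair(0, e))), 0)))  →  pair(e, pair(e, h(pair(pair(e, 0), pair(0, e)))))   [R3 at 2.2]
4. pair(e, pair(e, h(pair(pair(e, 0), pair(0, e)))))  →  pair(e, pair(e, 0))   [R2 at 2.2]

pair(e, pair(e, 0))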